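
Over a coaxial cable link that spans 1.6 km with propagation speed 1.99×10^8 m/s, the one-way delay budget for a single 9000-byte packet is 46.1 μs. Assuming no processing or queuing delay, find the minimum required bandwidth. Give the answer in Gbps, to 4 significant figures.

1.892 Gbps

L = 72000 bits.
Propagation delay = 1600 / 199000000 = 8.0402 μs.
Transmission budget = 46.1 − 8.0402 = 38.0598 μs.
R ≥ L / t_tx = 72000 bits / 3.80598e-05 s = 1.892 Gbps.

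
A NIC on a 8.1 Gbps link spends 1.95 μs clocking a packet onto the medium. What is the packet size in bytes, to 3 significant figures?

L = R × t_tx = 8100000000 b/s × 1.95e-06 s = 15795 bits.
In bytes: 15795 / 8 = 1970 bytes.

1970 bytes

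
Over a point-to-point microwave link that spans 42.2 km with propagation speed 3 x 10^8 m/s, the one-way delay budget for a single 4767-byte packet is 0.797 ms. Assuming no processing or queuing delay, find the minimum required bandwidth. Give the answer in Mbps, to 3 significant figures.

58.1 Mbps

L = 38136 bits.
Propagation delay = 42200 / 300000000 = 0.140667 ms.
Transmission budget = 0.797 − 0.140667 = 0.656333 ms.
R ≥ L / t_tx = 38136 bits / 0.000656333 s = 58.1 Mbps.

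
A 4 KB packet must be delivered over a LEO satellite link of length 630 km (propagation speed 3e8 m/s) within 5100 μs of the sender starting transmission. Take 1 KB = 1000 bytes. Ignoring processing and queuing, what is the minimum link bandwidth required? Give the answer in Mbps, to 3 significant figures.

10.7 Mbps

L = 32000 bits.
Propagation delay = 630000 / 300000000 = 2100 μs.
Transmission budget = 5100 − 2100 = 3000 μs.
R ≥ L / t_tx = 32000 bits / 0.003 s = 10.7 Mbps.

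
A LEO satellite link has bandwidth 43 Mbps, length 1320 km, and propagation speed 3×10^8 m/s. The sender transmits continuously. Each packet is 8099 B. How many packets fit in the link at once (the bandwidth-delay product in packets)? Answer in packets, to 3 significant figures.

2.92 packets

Propagation delay = 1320000 / 300000000 = 0.0044 s.
BDP = R × t_prop = 43000000 × 0.0044 = 189200 bits.
In packets of 64792 bits: 2.92 packets.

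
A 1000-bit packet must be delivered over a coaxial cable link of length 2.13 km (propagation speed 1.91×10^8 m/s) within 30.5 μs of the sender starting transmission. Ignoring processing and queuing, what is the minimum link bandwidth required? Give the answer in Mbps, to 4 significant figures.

51.68 Mbps

Propagation delay = 2130 / 191000000 = 11.1518 μs.
Transmission budget = 30.5 − 11.1518 = 19.3482 μs.
R ≥ L / t_tx = 1000 bits / 1.93482e-05 s = 51.68 Mbps.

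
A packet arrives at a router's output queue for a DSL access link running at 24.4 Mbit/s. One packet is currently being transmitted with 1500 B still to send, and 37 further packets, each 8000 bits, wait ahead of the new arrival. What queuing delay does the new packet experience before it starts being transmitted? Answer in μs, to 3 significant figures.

12600 μs

Each queued packet: L/R = 8000/24400000 = 327.869 μs.
37 queued → 12131.1 μs.
Plus remaining 12000 bits of current packet: 491.803 μs.
Queuing delay = 12600 μs.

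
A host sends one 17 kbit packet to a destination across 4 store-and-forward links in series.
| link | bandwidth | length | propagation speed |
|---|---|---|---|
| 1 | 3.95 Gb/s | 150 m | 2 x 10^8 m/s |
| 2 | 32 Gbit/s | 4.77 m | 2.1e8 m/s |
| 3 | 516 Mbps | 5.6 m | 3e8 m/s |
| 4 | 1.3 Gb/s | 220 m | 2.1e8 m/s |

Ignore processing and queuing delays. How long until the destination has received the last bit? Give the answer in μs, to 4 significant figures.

52.70 μs

L = 17000 bits.
Transmission delays (L/R per hop): 4.3038, 0.53125, 32.9457, 13.0769 μs; sum = 50.8577 μs.
Propagation delays (d/s per hop): 0.75, 0.0227143, 0.0186667, 1.04762 μs; sum = 1.839 μs.
End-to-end = 52.70 μs.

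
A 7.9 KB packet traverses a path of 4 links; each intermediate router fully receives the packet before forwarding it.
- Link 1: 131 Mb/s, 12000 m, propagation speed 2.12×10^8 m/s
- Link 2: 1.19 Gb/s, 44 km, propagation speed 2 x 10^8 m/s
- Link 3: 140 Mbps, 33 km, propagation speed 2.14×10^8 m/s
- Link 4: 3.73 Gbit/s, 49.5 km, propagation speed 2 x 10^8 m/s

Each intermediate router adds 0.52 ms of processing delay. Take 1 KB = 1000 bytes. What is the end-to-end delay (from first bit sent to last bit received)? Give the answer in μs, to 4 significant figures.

L = 63200 bits.
Transmission delays (L/R per hop): 482.443, 53.1092, 451.429, 16.9437 μs; sum = 1003.92 μs.
Propagation delays (d/s per hop): 56.6038, 220, 154.206, 247.5 μs; sum = 678.309 μs.
Processing at 3 router(s): 3 × 0.52 ms = 1560 μs.
End-to-end = 3242 μs.

3242 μs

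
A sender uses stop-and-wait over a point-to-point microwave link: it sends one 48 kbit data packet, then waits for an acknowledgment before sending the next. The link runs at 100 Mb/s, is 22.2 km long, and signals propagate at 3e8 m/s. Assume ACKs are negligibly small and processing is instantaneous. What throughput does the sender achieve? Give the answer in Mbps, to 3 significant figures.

76.4 Mbps

t_tx = L/R = 48000/100000000 = 0.00048 s.
t_prop = 22200/300000000 = 7.4e-05 s; RTT = 0.000148 s.
Cycle = t_tx + RTT = 0.000628 s.
Throughput = L / cycle = 48000 / 0.000628 = 76.4 Mbps.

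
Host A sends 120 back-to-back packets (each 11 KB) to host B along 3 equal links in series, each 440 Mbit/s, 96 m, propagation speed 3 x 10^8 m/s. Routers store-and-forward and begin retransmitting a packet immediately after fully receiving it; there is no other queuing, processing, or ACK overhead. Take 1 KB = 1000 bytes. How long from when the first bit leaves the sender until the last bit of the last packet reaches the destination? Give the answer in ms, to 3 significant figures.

24.4 ms

Per-hop transmission t_tx = L/R = 88000/440000000 = 0.2 ms.
Per-hop propagation t_prop = 96/300000000 = 0.00032 ms.
Pipeline fill: first packet needs 3·t_tx to clear all hops; remaining 119 packets each add one t_tx.
Total = (3+120-1)·t_tx + 3·t_prop = 122·0.2 + 3·0.00032 = 24.4 ms.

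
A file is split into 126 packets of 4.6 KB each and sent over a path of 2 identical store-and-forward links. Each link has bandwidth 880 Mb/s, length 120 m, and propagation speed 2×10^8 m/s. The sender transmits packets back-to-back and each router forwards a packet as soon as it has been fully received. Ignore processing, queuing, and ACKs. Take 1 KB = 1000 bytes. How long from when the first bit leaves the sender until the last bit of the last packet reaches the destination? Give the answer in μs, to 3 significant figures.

5310 μs

Per-hop transmission t_tx = L/R = 36800/880000000 = 41.8182 μs.
Per-hop propagation t_prop = 120/200000000 = 0.6 μs.
Pipeline fill: first packet needs 2·t_tx to clear all hops; remaining 125 packets each add one t_tx.
Total = (2+126-1)·t_tx + 2·t_prop = 127·41.8182 + 2·0.6 = 5310 μs.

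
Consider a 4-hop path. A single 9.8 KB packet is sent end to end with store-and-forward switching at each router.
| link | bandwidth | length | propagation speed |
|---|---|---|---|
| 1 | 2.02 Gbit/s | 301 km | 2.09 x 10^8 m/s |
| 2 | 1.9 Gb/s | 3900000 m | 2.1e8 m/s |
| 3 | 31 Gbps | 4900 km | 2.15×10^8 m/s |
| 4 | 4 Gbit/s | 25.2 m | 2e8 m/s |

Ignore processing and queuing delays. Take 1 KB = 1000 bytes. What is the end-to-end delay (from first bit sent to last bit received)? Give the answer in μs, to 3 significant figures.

L = 78400 bits.
Transmission delays (L/R per hop): 38.8119, 41.2632, 2.52903, 19.6 μs; sum = 102.204 μs.
Propagation delays (d/s per hop): 1440.19, 18571.4, 22790.7, 0.126 μs; sum = 42802.4 μs.
End-to-end = 42900 μs.

42900 μs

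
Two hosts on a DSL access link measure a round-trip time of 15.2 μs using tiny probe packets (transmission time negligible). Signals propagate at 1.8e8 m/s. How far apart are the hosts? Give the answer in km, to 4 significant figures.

1.368 km

One-way propagation = RTT/2 = 7.6 μs.
d = s × t = 180000000 × 7.6e-06 = 1.368 km.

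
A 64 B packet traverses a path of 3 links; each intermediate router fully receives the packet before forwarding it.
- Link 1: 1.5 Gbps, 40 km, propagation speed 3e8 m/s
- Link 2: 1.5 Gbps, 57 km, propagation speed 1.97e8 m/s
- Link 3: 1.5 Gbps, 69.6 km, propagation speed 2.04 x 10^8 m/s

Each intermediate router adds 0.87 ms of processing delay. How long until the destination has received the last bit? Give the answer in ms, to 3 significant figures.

L = 64 × 8 = 512 bits.
Transmission delay per hop = L/R = 512/1500000000 = 0.000341333 ms; 3 hops → 0.001024 ms.
Propagation delays (d/s per hop): 0.133333, 0.28934, 0.341176 ms; sum = 0.76385 ms.
Processing at 2 router(s): 2 × 0.87 ms = 1.74 ms.
End-to-end = 2.50 ms.

2.50 ms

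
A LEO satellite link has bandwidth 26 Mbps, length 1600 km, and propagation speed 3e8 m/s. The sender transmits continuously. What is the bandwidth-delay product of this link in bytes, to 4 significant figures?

17330 bytes

Propagation delay = 1600000 / 300000000 = 0.00533333 s.
BDP = R × t_prop = 26000000 × 0.00533333 = 138667 bits.
In bytes: 138667/8 = 17330 bytes.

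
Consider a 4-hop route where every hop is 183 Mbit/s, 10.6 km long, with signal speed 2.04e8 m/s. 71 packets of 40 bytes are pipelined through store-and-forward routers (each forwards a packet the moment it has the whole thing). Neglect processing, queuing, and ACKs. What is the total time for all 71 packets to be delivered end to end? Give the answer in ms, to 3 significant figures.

0.337 ms

Per-hop transmission t_tx = L/R = 320/183000000 = 0.00174863 ms.
Per-hop propagation t_prop = 10600/204000000 = 0.0519608 ms.
Pipeline fill: first packet needs 4·t_tx to clear all hops; remaining 70 packets each add one t_tx.
Total = (4+71-1)·t_tx + 4·t_prop = 74·0.00174863 + 4·0.0519608 = 0.337 ms.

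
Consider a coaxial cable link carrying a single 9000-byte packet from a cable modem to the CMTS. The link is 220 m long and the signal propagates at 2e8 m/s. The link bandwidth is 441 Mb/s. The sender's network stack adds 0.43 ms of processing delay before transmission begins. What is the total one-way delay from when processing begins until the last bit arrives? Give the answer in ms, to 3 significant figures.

0.594 ms

L = 9000 × 8 = 72000 bits.
Transmission delay = L/R = 72000 / 441000000 = 0.163265 ms.
Propagation delay = d/s = 220 m / 200000000 m/s = 0.0011 ms.
Plus processing delay 0.43 ms = 0.43 ms.
Total = 0.594 ms.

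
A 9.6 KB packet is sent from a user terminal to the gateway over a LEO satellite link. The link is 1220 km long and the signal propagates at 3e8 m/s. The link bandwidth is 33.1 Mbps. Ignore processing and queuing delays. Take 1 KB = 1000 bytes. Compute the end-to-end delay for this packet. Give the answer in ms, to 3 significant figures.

L = 76800 bits.
Transmission delay = L/R = 76800 / 33100000 = 2.32024 ms.
Propagation delay = d/s = 1220000 m / 300000000 m/s = 4.06667 ms.
Total = 6.39 ms.

6.39 ms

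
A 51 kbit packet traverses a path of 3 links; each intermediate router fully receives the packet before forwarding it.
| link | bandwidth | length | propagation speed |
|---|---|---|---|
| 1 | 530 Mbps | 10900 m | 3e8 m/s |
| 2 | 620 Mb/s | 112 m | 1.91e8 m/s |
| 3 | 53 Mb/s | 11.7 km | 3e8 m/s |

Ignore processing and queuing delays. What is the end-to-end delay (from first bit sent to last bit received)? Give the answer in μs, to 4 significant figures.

L = 51000 bits.
Transmission delays (L/R per hop): 96.2264, 82.2581, 962.264 μs; sum = 1140.75 μs.
Propagation delays (d/s per hop): 36.3333, 0.586387, 39 μs; sum = 75.9197 μs.
End-to-end = 1217 μs.

1217 μs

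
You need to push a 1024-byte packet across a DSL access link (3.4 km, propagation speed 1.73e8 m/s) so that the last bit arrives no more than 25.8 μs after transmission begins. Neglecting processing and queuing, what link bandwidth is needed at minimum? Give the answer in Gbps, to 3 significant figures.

L = 8192 bits.
Propagation delay = 3400 / 173000000 = 19.6532 μs.
Transmission budget = 25.8 − 19.6532 = 6.14682 μs.
R ≥ L / t_tx = 8192 bits / 6.14682e-06 s = 1.33 Gbps.

1.33 Gbps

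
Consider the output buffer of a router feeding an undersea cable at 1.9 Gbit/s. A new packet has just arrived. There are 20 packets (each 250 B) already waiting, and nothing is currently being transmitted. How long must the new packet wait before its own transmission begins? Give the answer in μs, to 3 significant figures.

Each queued packet: L/R = 2000/1900000000 = 1.05263 μs.
20 queued → 21.0526 μs.
Queuing delay = 21.1 μs.

21.1 μs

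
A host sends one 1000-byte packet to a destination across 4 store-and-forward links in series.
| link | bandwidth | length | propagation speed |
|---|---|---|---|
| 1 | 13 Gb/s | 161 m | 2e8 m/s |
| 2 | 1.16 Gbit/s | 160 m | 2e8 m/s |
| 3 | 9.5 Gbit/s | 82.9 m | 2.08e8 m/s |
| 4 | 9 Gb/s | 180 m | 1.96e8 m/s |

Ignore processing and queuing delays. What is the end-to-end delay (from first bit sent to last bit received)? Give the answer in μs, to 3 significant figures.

L = 1000 × 8 = 8000 bits.
Transmission delays (L/R per hop): 0.615385, 6.89655, 0.842105, 0.888889 μs; sum = 9.24293 μs.
Propagation delays (d/s per hop): 0.805, 0.8, 0.398558, 0.918367 μs; sum = 2.92193 μs.
End-to-end = 12.2 μs.

12.2 μs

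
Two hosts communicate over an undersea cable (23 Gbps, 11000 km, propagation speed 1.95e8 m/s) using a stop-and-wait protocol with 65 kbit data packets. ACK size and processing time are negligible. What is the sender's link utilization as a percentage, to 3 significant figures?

0.00250 %

t_tx = L/R = 65000/23000000000 = 2.82609e-06 s.
t_prop = 11000000/195000000 = 0.0564103 s; RTT = 0.112821 s.
Cycle = t_tx + RTT = 0.112823 s.
Utilization = t_tx / cycle = 2.82609e-06/0.112823 = 0.00250 %.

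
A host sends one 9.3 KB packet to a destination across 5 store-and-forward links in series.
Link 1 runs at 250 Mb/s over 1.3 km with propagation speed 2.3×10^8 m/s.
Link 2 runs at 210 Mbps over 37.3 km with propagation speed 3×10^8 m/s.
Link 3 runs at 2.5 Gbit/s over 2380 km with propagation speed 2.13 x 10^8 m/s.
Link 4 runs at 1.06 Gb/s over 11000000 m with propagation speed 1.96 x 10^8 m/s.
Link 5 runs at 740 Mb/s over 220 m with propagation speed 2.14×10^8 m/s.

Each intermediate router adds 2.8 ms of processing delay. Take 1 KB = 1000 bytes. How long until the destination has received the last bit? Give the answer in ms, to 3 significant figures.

L = 74400 bits.
Transmission delays (L/R per hop): 0.2976, 0.354286, 0.02976, 0.0701887, 0.100541 ms; sum = 0.852375 ms.
Propagation delays (d/s per hop): 0.00565217, 0.124333, 11.1737, 56.1224, 0.00102804 ms; sum = 67.4272 ms.
Processing at 4 router(s): 4 × 2.8 ms = 11.2 ms.
End-to-end = 79.5 ms.

79.5 ms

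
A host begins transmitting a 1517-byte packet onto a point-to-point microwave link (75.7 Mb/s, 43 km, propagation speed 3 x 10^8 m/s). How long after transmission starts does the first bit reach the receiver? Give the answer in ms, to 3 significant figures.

First bit experiences only propagation delay: d/s = 43000/300000000 = 0.143 ms.

0.143 ms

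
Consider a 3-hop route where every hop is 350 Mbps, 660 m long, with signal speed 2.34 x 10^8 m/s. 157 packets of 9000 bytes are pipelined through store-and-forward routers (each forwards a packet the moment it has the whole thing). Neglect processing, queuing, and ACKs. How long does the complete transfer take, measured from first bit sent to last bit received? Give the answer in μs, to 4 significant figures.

32720 μs

Per-hop transmission t_tx = L/R = 72000/350000000 = 205.714 μs.
Per-hop propagation t_prop = 660/234000000 = 2.82051 μs.
Pipeline fill: first packet needs 3·t_tx to clear all hops; remaining 156 packets each add one t_tx.
Total = (3+157-1)·t_tx + 3·t_prop = 159·205.714 + 3·2.82051 = 32720 μs.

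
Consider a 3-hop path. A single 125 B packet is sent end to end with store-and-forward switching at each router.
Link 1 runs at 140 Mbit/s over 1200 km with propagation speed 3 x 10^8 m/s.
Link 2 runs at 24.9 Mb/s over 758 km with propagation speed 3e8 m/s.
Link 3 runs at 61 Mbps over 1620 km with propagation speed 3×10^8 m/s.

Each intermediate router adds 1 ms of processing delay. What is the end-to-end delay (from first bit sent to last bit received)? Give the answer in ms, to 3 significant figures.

14.0 ms

L = 125 × 8 = 1000 bits.
Transmission delays (L/R per hop): 0.00714286, 0.0401606, 0.0163934 ms; sum = 0.0636969 ms.
Propagation delays (d/s per hop): 4, 2.52667, 5.4 ms; sum = 11.9267 ms.
Processing at 2 router(s): 2 × 1 ms = 2 ms.
End-to-end = 14.0 ms.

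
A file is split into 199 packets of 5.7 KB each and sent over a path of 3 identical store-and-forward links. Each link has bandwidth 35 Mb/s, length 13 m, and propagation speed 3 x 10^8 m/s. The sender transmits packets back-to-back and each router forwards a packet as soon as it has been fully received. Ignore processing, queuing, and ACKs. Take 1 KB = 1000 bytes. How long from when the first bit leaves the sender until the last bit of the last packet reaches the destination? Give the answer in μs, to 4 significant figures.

Per-hop transmission t_tx = L/R = 45600/35000000 = 1302.86 μs.
Per-hop propagation t_prop = 13/300000000 = 0.0433333 μs.
Pipeline fill: first packet needs 3·t_tx to clear all hops; remaining 198 packets each add one t_tx.
Total = (3+199-1)·t_tx + 3·t_prop = 201·1302.86 + 3·0.0433333 = 261900 μs.

261900 μs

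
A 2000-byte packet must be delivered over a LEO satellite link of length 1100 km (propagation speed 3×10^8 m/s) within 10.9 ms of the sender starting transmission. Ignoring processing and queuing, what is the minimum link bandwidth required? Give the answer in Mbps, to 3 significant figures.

2.21 Mbps

L = 16000 bits.
Propagation delay = 1100000 / 300000000 = 3.66667 ms.
Transmission budget = 10.9 − 3.66667 = 7.23333 ms.
R ≥ L / t_tx = 16000 bits / 0.00723333 s = 2.21 Mbps.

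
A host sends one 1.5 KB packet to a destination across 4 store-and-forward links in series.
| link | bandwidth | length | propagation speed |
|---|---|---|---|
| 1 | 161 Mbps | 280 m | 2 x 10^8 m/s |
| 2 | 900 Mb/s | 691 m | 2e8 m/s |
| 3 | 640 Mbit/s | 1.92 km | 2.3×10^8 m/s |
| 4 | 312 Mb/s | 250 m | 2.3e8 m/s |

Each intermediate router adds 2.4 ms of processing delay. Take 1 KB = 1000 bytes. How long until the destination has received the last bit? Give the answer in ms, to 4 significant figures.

7.359 ms

L = 12000 bits.
Transmission delays (L/R per hop): 0.0745342, 0.0133333, 0.01875, 0.0384615 ms; sum = 0.145079 ms.
Propagation delays (d/s per hop): 0.0014, 0.003455, 0.00834783, 0.00108696 ms; sum = 0.0142898 ms.
Processing at 3 router(s): 3 × 2.4 ms = 7.2 ms.
End-to-end = 7.359 ms.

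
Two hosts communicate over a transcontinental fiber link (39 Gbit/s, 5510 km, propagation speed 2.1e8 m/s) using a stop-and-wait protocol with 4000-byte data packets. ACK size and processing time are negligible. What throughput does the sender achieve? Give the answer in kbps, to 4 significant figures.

609.8 kbps

t_tx = L/R = 32000/39000000000 = 8.20513e-07 s.
t_prop = 5510000/210000000 = 0.0262381 s; RTT = 0.0524762 s.
Cycle = t_tx + RTT = 0.052477 s.
Throughput = L / cycle = 32000 / 0.052477 = 609.8 kbps.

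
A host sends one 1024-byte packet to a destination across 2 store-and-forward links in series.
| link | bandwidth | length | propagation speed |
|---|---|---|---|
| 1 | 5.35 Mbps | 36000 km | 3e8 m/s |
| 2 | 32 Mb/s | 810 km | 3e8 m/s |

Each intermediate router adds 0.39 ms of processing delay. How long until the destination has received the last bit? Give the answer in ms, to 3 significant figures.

L = 1024 × 8 = 8192 bits.
Transmission delays (L/R per hop): 1.53121, 0.256 ms; sum = 1.78721 ms.
Propagation delays (d/s per hop): 120, 2.7 ms; sum = 122.7 ms.
Processing at 1 router(s): 1 × 0.39 ms = 0.39 ms.
End-to-end = 125 ms.

125 ms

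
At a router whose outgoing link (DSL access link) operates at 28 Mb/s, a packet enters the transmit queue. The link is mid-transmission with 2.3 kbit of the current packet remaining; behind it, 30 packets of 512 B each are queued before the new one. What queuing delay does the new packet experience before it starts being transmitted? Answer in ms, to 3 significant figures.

4.47 ms

Each queued packet: L/R = 4096/28000000 = 0.146286 ms.
30 queued → 4.38857 ms.
Plus remaining 2300 bits of current packet: 0.0821429 ms.
Queuing delay = 4.47 ms.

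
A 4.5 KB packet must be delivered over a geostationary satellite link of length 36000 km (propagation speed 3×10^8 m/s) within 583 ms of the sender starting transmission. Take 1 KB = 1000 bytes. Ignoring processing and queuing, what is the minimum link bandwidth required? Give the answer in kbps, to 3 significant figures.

77.8 kbps

L = 36000 bits.
Propagation delay = 36000000 / 300000000 = 120 ms.
Transmission budget = 583 − 120 = 463 ms.
R ≥ L / t_tx = 36000 bits / 0.463 s = 77.8 kbps.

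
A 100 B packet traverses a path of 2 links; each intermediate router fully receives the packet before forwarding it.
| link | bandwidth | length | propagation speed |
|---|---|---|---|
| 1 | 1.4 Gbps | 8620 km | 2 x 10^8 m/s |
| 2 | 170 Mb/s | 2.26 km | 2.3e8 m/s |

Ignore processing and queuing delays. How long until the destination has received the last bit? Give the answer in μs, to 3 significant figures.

43100 μs

L = 100 × 8 = 800 bits.
Transmission delays (L/R per hop): 0.571429, 4.70588 μs; sum = 5.27731 μs.
Propagation delays (d/s per hop): 43100, 9.82609 μs; sum = 43109.8 μs.
End-to-end = 43100 μs.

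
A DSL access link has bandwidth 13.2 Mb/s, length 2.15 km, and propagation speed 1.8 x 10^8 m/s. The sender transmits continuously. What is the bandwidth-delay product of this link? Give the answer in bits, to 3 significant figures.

158 bits

Propagation delay = 2150 / 180000000 = 1.19444e-05 s.
BDP = R × t_prop = 13200000 × 1.19444e-05 = 157.667 bits.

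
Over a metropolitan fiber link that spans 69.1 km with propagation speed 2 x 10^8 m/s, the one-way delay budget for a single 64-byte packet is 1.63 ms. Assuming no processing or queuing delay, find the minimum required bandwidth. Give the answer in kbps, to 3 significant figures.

399 kbps

L = 512 bits.
Propagation delay = 69100 / 200000000 = 0.3455 ms.
Transmission budget = 1.63 − 0.3455 = 1.2845 ms.
R ≥ L / t_tx = 512 bits / 0.0012845 s = 399 kbps.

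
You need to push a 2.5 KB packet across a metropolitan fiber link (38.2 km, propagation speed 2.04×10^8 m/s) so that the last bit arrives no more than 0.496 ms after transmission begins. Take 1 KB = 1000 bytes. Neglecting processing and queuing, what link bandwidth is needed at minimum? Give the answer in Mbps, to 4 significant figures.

64.78 Mbps

L = 20000 bits.
Propagation delay = 38200 / 204000000 = 0.187255 ms.
Transmission budget = 0.496 − 0.187255 = 0.308745 ms.
R ≥ L / t_tx = 20000 bits / 0.000308745 s = 64.78 Mbps.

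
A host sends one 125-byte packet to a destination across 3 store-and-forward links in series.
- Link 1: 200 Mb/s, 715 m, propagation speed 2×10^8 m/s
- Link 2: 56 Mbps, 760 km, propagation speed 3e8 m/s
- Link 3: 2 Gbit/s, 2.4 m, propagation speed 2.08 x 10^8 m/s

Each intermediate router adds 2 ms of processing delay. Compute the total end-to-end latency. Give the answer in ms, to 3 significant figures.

L = 125 × 8 = 1000 bits.
Transmission delays (L/R per hop): 0.005, 0.0178571, 0.0005 ms; sum = 0.0233571 ms.
Propagation delays (d/s per hop): 0.003575, 2.53333, 1.15385e-05 ms; sum = 2.53692 ms.
Processing at 2 router(s): 2 × 2 ms = 4 ms.
End-to-end = 6.56 ms.

6.56 ms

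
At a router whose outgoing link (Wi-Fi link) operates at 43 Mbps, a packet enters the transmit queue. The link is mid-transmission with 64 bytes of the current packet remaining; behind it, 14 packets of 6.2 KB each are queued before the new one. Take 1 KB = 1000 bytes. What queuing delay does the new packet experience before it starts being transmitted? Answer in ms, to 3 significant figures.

Each queued packet: L/R = 49600/43000000 = 1.15349 ms.
14 queued → 16.1488 ms.
Plus remaining 512 bits of current packet: 0.011907 ms.
Queuing delay = 16.2 ms.

16.2 ms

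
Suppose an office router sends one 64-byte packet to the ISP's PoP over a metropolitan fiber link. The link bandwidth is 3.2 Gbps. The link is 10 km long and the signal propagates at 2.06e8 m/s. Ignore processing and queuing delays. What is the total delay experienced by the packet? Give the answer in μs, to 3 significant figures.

48.7 μs

L = 64 × 8 = 512 bits.
Transmission delay = L/R = 512 / 3200000000 = 0.16 μs.
Propagation delay = d/s = 10000 m / 206000000 m/s = 48.5437 μs.
Total = 48.7 μs.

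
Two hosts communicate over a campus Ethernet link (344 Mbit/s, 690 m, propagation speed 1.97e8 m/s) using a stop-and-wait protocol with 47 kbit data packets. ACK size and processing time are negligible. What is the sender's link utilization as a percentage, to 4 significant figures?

95.12 %

t_tx = L/R = 47000/344000000 = 0.000136628 s.
t_prop = 690/197000000 = 3.50254e-06 s; RTT = 7.00508e-06 s.
Cycle = t_tx + RTT = 0.000143633 s.
Utilization = t_tx / cycle = 0.000136628/0.000143633 = 95.12 %.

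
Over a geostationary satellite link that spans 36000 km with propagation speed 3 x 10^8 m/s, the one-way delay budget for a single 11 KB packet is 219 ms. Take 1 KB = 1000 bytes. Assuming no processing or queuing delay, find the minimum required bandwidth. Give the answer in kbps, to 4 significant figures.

L = 88000 bits.
Propagation delay = 36000000 / 300000000 = 120 ms.
Transmission budget = 219 − 120 = 99 ms.
R ≥ L / t_tx = 88000 bits / 0.099 s = 888.9 kbps.

888.9 kbps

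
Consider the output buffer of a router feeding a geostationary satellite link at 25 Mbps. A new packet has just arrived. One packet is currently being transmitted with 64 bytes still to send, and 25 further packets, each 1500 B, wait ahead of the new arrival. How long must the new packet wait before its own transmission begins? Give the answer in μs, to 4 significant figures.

Each queued packet: L/R = 12000/25000000 = 480 μs.
25 queued → 12000 μs.
Plus remaining 512 bits of current packet: 20.48 μs.
Queuing delay = 12020 μs.

12020 μs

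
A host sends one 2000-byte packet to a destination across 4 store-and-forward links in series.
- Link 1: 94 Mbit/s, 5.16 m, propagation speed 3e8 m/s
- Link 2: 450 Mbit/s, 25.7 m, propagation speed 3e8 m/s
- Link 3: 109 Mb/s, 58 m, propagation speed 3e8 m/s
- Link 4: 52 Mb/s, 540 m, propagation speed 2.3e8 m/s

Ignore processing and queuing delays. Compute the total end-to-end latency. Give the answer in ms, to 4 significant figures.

0.6629 ms

L = 2000 × 8 = 16000 bits.
Transmission delays (L/R per hop): 0.170213, 0.0355556, 0.146789, 0.307692 ms; sum = 0.66025 ms.
Propagation delays (d/s per hop): 1.72e-05, 8.56667e-05, 0.000193333, 0.00234783 ms; sum = 0.00264403 ms.
End-to-end = 0.6629 ms.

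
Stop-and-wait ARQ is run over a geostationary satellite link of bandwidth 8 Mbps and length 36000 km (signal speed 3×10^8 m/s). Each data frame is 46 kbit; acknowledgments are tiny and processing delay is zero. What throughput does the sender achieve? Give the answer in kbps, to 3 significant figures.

187 kbps

t_tx = L/R = 46000/8000000 = 0.00575 s.
t_prop = 36000000/300000000 = 0.12 s; RTT = 0.24 s.
Cycle = t_tx + RTT = 0.24575 s.
Throughput = L / cycle = 46000 / 0.24575 = 187 kbps.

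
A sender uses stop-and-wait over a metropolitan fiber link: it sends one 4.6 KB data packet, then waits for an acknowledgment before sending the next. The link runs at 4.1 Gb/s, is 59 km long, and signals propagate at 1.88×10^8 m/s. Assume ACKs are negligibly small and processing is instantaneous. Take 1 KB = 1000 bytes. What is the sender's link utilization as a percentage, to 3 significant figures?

1.41 %

t_tx = L/R = 36800/4.1e+09 = 8.97561e-06 s.
t_prop = 59000/188000000 = 0.00031383 s; RTT = 0.00062766 s.
Cycle = t_tx + RTT = 0.000636635 s.
Utilization = t_tx / cycle = 8.97561e-06/0.000636635 = 1.41 %.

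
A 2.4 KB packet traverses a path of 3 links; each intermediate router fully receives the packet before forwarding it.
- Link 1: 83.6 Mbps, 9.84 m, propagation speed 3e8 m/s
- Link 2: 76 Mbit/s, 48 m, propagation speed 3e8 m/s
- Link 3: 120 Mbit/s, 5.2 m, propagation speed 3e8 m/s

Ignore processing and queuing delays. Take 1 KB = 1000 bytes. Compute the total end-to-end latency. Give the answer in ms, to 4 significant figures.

0.6425 ms

L = 19200 bits.
Transmission delays (L/R per hop): 0.229665, 0.252632, 0.16 ms; sum = 0.642297 ms.
Propagation delays (d/s per hop): 3.28e-05, 0.00016, 1.73333e-05 ms; sum = 0.000210133 ms.
End-to-end = 0.6425 ms.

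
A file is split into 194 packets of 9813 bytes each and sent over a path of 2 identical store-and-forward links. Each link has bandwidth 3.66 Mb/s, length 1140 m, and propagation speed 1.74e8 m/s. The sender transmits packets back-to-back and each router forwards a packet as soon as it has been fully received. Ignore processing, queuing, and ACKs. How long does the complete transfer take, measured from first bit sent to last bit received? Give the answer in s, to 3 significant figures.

4.18 s

Per-hop transmission t_tx = L/R = 78504/3660000 = 0.0214492 s.
Per-hop propagation t_prop = 1140/174000000 = 6.55172e-06 s.
Pipeline fill: first packet needs 2·t_tx to clear all hops; remaining 193 packets each add one t_tx.
Total = (2+194-1)·t_tx + 2·t_prop = 195·0.0214492 + 2·6.55172e-06 = 4.18 s.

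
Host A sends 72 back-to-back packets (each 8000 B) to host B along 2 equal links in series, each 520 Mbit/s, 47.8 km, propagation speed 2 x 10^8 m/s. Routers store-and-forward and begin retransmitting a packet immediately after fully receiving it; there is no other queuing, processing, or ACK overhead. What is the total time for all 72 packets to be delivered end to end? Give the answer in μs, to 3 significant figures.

9460 μs

Per-hop transmission t_tx = L/R = 64000/520000000 = 123.077 μs.
Per-hop propagation t_prop = 47800/200000000 = 239 μs.
Pipeline fill: first packet needs 2·t_tx to clear all hops; remaining 71 packets each add one t_tx.
Total = (2+72-1)·t_tx + 2·t_prop = 73·123.077 + 2·239 = 9460 μs.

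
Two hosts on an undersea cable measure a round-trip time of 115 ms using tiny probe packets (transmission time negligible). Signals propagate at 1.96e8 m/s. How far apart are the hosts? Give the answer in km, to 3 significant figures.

11300 km

One-way propagation = RTT/2 = 57.5 ms.
d = s × t = 196000000 × 0.0575 = 11300 km.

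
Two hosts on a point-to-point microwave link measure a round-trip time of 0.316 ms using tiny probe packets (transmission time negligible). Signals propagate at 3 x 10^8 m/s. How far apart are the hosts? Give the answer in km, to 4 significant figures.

One-way propagation = RTT/2 = 0.158 ms.
d = s × t = 300000000 × 0.000158 = 47.40 km.

47.40 km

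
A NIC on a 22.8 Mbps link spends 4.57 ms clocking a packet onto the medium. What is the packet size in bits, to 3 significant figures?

L = R × t_tx = 22800000 b/s × 0.00457 s = 104196 bits.

104000 bits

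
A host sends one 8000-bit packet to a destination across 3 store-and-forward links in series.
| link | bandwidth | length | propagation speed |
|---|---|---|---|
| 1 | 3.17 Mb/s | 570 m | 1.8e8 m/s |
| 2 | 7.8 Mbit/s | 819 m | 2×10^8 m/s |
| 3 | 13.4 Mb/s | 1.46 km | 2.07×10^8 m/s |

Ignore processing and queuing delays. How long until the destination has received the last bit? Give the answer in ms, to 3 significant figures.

Transmission delays (L/R per hop): 2.52366, 1.02564, 0.597015 ms; sum = 4.14632 ms.
Propagation delays (d/s per hop): 0.00316667, 0.004095, 0.00705314 ms; sum = 0.0143148 ms.
End-to-end = 4.16 ms.

4.16 ms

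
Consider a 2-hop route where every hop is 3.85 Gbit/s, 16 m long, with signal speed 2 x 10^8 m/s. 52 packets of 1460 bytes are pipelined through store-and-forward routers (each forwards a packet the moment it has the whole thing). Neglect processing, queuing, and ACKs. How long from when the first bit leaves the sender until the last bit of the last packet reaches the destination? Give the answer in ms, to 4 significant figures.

Per-hop transmission t_tx = L/R = 11680/3850000000 = 0.00303377 ms.
Per-hop propagation t_prop = 16/200000000 = 8e-05 ms.
Pipeline fill: first packet needs 2·t_tx to clear all hops; remaining 51 packets each add one t_tx.
Total = (2+52-1)·t_tx + 2·t_prop = 53·0.00303377 + 2·8e-05 = 0.1609 ms.

0.1609 ms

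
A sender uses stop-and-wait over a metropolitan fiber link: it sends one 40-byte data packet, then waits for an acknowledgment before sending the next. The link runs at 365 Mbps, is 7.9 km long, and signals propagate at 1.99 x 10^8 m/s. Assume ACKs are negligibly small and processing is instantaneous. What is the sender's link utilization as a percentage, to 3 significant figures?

t_tx = L/R = 320/365000000 = 8.76712e-07 s.
t_prop = 7900/199000000 = 3.96985e-05 s; RTT = 7.9397e-05 s.
Cycle = t_tx + RTT = 8.02737e-05 s.
Utilization = t_tx / cycle = 8.76712e-07/8.02737e-05 = 1.09 %.

1.09 %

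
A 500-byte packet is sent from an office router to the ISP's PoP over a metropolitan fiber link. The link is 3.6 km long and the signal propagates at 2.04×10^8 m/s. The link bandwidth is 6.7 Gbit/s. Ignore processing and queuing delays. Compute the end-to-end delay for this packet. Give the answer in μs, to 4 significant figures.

18.24 μs

L = 500 × 8 = 4000 bits.
Transmission delay = L/R = 4000 / 6700000000 = 0.597015 μs.
Propagation delay = d/s = 3600 m / 204000000 m/s = 17.6471 μs.
Total = 18.24 μs.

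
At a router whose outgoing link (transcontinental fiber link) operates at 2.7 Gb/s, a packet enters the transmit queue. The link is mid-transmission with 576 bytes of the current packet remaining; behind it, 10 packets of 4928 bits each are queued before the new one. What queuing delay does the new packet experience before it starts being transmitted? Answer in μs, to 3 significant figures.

Each queued packet: L/R = 4928/2700000000 = 1.82519 μs.
10 queued → 18.2519 μs.
Plus remaining 4608 bits of current packet: 1.70667 μs.
Queuing delay = 20.0 μs.

20.0 μs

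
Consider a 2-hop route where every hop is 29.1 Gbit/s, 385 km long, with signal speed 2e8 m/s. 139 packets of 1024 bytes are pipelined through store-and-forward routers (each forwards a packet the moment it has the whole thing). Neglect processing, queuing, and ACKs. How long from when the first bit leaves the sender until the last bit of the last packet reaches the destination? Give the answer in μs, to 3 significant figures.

Per-hop transmission t_tx = L/R = 8192/29100000000 = 0.281512 μs.
Per-hop propagation t_prop = 385000/200000000 = 1925 μs.
Pipeline fill: first packet needs 2·t_tx to clear all hops; remaining 138 packets each add one t_tx.
Total = (2+139-1)·t_tx + 2·t_prop = 140·0.281512 + 2·1925 = 3890 μs.

3890 μs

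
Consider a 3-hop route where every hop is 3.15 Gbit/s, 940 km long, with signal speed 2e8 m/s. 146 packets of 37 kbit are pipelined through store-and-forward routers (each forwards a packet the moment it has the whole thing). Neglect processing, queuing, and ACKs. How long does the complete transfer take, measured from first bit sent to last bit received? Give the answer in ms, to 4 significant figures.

Per-hop transmission t_tx = L/R = 37000/3150000000 = 0.011746 ms.
Per-hop propagation t_prop = 940000/200000000 = 4.7 ms.
Pipeline fill: first packet needs 3·t_tx to clear all hops; remaining 145 packets each add one t_tx.
Total = (3+146-1)·t_tx + 3·t_prop = 148·0.011746 + 3·4.7 = 15.84 ms.

15.84 ms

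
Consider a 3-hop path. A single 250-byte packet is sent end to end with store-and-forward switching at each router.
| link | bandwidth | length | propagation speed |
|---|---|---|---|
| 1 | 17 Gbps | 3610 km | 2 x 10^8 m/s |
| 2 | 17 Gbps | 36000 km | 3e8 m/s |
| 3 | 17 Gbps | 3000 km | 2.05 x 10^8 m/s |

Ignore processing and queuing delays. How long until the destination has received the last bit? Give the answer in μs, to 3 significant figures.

153000 μs

L = 250 × 8 = 2000 bits.
Transmission delay per hop = L/R = 2000/17000000000 = 0.117647 μs; 3 hops → 0.352941 μs.
Propagation delays (d/s per hop): 18050, 120000, 14634.1 μs; sum = 152684 μs.
End-to-end = 153000 μs.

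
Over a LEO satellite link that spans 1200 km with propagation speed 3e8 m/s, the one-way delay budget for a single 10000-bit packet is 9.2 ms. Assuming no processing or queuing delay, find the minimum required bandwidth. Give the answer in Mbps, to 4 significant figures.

1.923 Mbps

Propagation delay = 1200000 / 300000000 = 4 ms.
Transmission budget = 9.2 − 4 = 5.2 ms.
R ≥ L / t_tx = 10000 bits / 0.0052 s = 1.923 Mbps.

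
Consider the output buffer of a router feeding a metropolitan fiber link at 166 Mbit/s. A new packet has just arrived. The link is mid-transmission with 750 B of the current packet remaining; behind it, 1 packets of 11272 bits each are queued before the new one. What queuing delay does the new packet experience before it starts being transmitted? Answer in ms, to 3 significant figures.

Each queued packet: L/R = 11272/166000000 = 0.0679036 ms.
1 queued → 0.0679036 ms.
Plus remaining 6000 bits of current packet: 0.0361446 ms.
Queuing delay = 0.104 ms.

0.104 ms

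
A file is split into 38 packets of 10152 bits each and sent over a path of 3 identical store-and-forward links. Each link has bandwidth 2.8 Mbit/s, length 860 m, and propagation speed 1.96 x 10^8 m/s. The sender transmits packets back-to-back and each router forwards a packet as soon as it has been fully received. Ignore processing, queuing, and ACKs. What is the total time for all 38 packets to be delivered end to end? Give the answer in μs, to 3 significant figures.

145000 μs

Per-hop transmission t_tx = L/R = 10152/2800000 = 3625.71 μs.
Per-hop propagation t_prop = 860/196000000 = 4.38776 μs.
Pipeline fill: first packet needs 3·t_tx to clear all hops; remaining 37 packets each add one t_tx.
Total = (3+38-1)·t_tx + 3·t_prop = 40·3625.71 + 3·4.38776 = 145000 μs.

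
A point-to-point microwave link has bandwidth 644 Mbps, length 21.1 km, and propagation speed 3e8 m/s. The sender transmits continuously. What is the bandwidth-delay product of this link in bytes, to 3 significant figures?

5660 bytes

Propagation delay = 21100 / 300000000 = 7.03333e-05 s.
BDP = R × t_prop = 644000000 × 7.03333e-05 = 45294.7 bits.
In bytes: 45294.7/8 = 5660 bytes.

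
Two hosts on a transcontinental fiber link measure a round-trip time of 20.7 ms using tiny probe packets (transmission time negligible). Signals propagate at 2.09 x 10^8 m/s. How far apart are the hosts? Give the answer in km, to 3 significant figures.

2160 km

One-way propagation = RTT/2 = 10.35 ms.
d = s × t = 209000000 × 0.01035 = 2160 km.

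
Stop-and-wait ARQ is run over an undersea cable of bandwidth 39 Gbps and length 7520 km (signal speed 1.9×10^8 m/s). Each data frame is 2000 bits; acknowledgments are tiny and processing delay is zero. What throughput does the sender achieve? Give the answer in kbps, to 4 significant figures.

t_tx = L/R = 2000/39000000000 = 5.12821e-08 s.
t_prop = 7520000/190000000 = 0.0395789 s; RTT = 0.0791579 s.
Cycle = t_tx + RTT = 0.0791579 s.
Throughput = L / cycle = 2000 / 0.0791579 = 25.27 kbps.

25.27 kbps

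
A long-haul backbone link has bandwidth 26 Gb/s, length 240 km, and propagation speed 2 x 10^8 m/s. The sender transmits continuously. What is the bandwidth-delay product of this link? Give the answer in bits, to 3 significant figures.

Propagation delay = 240000 / 200000000 = 0.0012 s.
BDP = R × t_prop = 26000000000 × 0.0012 = 31200000 bits.

31200000 bits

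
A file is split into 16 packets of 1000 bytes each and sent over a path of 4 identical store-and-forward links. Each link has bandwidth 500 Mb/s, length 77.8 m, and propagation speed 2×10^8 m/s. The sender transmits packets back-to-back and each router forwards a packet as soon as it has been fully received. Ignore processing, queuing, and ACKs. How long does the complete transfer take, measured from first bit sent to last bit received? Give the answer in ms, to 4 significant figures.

Per-hop transmission t_tx = L/R = 8000/500000000 = 0.016 ms.
Per-hop propagation t_prop = 77.8/200000000 = 0.000389 ms.
Pipeline fill: first packet needs 4·t_tx to clear all hops; remaining 15 packets each add one t_tx.
Total = (4+16-1)·t_tx + 4·t_prop = 19·0.016 + 4·0.000389 = 0.3056 ms.

0.3056 ms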